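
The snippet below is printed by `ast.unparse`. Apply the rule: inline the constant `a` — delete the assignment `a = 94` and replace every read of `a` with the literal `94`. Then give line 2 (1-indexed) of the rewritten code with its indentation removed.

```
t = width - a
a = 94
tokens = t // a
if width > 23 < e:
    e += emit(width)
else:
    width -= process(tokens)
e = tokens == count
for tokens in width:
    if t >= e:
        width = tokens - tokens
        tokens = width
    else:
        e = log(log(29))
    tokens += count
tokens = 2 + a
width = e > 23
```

Transformed code:
t = width - 94
tokens = t // 94
if width > 23 < e:
    e += emit(width)
else:
    width -= process(tokens)
e = tokens == count
for tokens in width:
    if t >= e:
        width = tokens - tokens
        tokens = width
    else:
        e = log(log(29))
    tokens += count
tokens = 2 + 94
width = e > 23

tokens = t // 94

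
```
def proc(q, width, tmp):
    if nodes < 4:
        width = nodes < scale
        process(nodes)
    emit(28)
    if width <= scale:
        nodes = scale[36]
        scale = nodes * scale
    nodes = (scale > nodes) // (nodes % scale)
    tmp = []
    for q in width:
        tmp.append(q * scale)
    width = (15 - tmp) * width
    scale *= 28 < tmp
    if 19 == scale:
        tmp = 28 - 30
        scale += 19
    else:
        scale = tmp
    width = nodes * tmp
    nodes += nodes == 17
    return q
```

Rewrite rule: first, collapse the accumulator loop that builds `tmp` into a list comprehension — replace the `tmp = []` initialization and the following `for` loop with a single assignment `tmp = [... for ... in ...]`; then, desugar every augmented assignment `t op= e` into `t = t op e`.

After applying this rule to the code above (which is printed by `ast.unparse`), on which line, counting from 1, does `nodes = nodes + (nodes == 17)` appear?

Transformed code:
def proc(q, width, tmp):
    if nodes < 4:
        width = nodes < scale
        process(nodes)
    emit(28)
    if width <= scale:
        nodes = scale[36]
        scale = nodes * scale
    nodes = (scale > nodes) // (nodes % scale)
    tmp = [q * scale for q in width]
    width = (15 - tmp) * width
    scale = scale * (28 < tmp)
    if 19 == scale:
        tmp = 28 - 30
        scale = scale + 19
    else:
        scale = tmp
    width = nodes * tmp
    nodes = nodes + (nodes == 17)
    return q

19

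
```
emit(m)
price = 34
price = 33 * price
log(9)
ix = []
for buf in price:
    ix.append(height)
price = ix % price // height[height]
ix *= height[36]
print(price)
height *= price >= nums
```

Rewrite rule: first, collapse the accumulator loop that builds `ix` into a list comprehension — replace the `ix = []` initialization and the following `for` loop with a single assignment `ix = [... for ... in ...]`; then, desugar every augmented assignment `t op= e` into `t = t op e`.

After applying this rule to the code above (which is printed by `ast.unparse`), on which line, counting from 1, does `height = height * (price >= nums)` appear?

Transformed code:
emit(m)
price = 34
price = 33 * price
log(9)
ix = [height for buf in price]
price = ix % price // height[height]
ix = ix * height[36]
print(price)
height = height * (price >= nums)

9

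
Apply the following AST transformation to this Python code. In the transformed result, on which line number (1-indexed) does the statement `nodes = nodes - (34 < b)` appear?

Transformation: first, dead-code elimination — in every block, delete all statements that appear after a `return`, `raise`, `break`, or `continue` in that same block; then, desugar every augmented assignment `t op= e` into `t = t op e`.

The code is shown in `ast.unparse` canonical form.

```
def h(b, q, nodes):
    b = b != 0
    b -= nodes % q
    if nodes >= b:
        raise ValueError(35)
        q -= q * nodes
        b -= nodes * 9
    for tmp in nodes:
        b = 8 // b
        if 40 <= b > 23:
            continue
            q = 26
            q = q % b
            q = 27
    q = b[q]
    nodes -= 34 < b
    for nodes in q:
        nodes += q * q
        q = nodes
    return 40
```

Transformed code:
def h(b, q, nodes):
    b = b != 0
    b = b - nodes % q
    if nodes >= b:
        raise ValueError(35)
    for tmp in nodes:
        b = 8 // b
        if 40 <= b > 23:
            continue
    q = b[q]
    nodes = nodes - (34 < b)
    for nodes in q:
        nodes = nodes + q * q
        q = nodes
    return 40

11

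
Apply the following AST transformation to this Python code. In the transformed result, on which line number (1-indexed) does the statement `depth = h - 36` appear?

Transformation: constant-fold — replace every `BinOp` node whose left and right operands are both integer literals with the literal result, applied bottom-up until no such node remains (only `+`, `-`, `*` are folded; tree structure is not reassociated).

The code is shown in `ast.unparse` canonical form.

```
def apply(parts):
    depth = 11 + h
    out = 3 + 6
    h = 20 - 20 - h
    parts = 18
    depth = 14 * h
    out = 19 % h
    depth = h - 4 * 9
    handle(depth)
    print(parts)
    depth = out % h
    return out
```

8

Transformed code:
def apply(parts):
    depth = 11 + h
    out = 9
    h = 0 - h
    parts = 18
    depth = 14 * h
    out = 19 % h
    depth = h - 36
    handle(depth)
    print(parts)
    depth = out % h
    return out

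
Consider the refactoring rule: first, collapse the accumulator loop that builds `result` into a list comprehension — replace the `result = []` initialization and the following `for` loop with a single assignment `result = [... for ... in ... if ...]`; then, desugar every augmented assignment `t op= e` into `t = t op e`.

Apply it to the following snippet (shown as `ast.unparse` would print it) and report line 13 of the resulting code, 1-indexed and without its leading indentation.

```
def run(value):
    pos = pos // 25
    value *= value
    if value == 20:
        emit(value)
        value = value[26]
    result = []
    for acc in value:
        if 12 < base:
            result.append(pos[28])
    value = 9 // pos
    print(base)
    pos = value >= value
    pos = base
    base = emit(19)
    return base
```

Transformed code:
def run(value):
    pos = pos // 25
    value = value * value
    if value == 20:
        emit(value)
        value = value[26]
    result = [pos[28] for acc in value if 12 < base]
    value = 9 // pos
    print(base)
    pos = value >= value
    pos = base
    base = emit(19)
    return base

return base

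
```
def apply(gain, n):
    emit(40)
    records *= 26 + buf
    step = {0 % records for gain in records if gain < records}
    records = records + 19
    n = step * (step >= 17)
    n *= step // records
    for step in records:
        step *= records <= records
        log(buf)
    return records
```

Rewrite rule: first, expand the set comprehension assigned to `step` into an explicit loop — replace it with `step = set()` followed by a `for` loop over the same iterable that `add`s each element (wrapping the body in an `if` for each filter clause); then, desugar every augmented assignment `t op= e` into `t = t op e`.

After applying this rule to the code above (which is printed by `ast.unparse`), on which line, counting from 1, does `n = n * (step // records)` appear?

10

Transformed code:
def apply(gain, n):
    emit(40)
    records = records * (26 + buf)
    step = set()
    for gain in records:
        if gain < records:
            step.add(0 % records)
    records = records + 19
    n = step * (step >= 17)
    n = n * (step // records)
    for step in records:
        step = step * (records <= records)
        log(buf)
    return records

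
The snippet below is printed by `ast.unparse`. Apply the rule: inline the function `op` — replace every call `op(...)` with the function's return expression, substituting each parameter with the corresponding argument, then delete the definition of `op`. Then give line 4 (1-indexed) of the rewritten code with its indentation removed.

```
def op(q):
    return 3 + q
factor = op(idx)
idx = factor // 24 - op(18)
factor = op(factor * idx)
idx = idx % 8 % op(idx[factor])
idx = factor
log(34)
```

Transformed code:
factor = 3 + idx
idx = factor // 24 - (3 + 18)
factor = 3 + factor * idx
idx = idx % 8 % (3 + idx[factor])
idx = factor
log(34)

idx = idx % 8 % (3 + idx[factor])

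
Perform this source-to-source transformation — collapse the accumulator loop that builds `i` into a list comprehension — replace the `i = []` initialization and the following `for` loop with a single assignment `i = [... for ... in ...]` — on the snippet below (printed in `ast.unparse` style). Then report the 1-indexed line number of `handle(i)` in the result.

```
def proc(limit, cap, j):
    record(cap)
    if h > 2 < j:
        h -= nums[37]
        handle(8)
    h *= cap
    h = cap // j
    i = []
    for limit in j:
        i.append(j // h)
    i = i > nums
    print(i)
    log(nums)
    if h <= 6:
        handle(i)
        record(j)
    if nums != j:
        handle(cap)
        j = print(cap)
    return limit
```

Transformed code:
def proc(limit, cap, j):
    record(cap)
    if h > 2 < j:
        h -= nums[37]
        handle(8)
    h *= cap
    h = cap // j
    i = [j // h for limit in j]
    i = i > nums
    print(i)
    log(nums)
    if h <= 6:
        handle(i)
        record(j)
    if nums != j:
        handle(cap)
        j = print(cap)
    return limit

13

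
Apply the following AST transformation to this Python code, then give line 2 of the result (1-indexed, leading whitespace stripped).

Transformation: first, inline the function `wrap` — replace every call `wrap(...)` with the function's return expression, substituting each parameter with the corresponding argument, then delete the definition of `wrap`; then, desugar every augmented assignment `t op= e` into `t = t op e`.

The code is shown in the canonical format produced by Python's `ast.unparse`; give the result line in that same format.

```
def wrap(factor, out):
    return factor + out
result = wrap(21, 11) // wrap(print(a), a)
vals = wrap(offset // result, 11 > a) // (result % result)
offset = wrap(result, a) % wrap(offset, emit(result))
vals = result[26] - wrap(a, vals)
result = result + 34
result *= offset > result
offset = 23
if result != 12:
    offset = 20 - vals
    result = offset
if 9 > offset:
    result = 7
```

vals = (offset // result + (11 > a)) // (result % result)

Transformed code:
result = (21 + 11) // (print(a) + a)
vals = (offset // result + (11 > a)) // (result % result)
offset = (result + a) % (offset + emit(result))
vals = result[26] - (a + vals)
result = result + 34
result = result * (offset > result)
offset = 23
if result != 12:
    offset = 20 - vals
    result = offset
if 9 > offset:
    result = 7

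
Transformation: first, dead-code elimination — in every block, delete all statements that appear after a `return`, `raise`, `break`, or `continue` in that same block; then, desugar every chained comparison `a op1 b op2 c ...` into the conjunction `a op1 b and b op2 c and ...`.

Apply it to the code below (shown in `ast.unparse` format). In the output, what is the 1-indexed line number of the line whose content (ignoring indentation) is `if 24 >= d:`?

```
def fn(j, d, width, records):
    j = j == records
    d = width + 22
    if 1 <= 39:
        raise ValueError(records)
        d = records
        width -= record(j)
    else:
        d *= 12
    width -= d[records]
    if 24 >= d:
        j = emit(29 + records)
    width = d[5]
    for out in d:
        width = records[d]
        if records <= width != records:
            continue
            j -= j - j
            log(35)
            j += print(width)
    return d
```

9

Transformed code:
def fn(j, d, width, records):
    j = j == records
    d = width + 22
    if 1 <= 39:
        raise ValueError(records)
    else:
        d *= 12
    width -= d[records]
    if 24 >= d:
        j = emit(29 + records)
    width = d[5]
    for out in d:
        width = records[d]
        if records <= width and width != records:
            continue
    return d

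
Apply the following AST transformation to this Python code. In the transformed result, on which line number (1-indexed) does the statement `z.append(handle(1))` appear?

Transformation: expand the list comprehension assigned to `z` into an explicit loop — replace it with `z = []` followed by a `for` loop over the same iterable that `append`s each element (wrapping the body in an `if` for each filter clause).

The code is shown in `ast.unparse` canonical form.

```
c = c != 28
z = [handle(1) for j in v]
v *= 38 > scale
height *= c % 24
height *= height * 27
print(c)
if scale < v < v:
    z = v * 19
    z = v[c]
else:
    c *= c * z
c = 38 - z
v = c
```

4

Transformed code:
c = c != 28
z = []
for j in v:
    z.append(handle(1))
v *= 38 > scale
height *= c % 24
height *= height * 27
print(c)
if scale < v < v:
    z = v * 19
    z = v[c]
else:
    c *= c * z
c = 38 - z
v = c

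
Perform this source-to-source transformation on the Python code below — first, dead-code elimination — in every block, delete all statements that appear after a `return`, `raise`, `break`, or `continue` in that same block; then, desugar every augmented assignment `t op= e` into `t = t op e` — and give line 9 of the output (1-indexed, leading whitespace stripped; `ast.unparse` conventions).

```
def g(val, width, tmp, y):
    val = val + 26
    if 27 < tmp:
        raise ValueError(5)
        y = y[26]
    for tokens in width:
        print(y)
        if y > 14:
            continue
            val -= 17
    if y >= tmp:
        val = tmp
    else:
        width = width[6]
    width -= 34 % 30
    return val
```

Transformed code:
def g(val, width, tmp, y):
    val = val + 26
    if 27 < tmp:
        raise ValueError(5)
    for tokens in width:
        print(y)
        if y > 14:
            continue
    if y >= tmp:
        val = tmp
    else:
        width = width[6]
    width = width - 34 % 30
    return val

if y >= tmp:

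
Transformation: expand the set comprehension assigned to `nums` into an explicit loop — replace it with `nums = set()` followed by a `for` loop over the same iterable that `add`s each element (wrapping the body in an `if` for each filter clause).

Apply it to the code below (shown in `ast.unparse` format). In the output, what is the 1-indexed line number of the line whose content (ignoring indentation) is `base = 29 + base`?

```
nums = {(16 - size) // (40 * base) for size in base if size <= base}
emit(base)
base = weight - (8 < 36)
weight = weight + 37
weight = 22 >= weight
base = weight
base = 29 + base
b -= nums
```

Transformed code:
nums = set()
for size in base:
    if size <= base:
        nums.add((16 - size) // (40 * base))
emit(base)
base = weight - (8 < 36)
weight = weight + 37
weight = 22 >= weight
base = weight
base = 29 + base
b -= nums

10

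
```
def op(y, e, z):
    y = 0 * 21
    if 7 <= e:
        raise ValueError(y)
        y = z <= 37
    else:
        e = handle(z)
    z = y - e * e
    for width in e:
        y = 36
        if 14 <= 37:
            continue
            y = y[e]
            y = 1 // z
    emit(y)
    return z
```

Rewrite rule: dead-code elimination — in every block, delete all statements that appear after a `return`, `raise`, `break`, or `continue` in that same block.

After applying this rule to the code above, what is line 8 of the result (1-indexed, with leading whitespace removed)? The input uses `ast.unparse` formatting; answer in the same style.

for width in e:

Transformed code:
def op(y, e, z):
    y = 0 * 21
    if 7 <= e:
        raise ValueError(y)
    else:
        e = handle(z)
    z = y - e * e
    for width in e:
        y = 36
        if 14 <= 37:
            continue
    emit(y)
    return z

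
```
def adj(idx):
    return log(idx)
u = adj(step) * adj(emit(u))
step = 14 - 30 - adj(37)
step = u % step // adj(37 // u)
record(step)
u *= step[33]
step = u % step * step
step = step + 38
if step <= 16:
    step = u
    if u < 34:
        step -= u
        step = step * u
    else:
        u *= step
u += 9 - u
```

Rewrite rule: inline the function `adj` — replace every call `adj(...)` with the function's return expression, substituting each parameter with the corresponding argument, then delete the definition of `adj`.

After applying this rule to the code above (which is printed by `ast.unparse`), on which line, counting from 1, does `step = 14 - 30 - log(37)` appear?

2

Transformed code:
u = log(step) * log(emit(u))
step = 14 - 30 - log(37)
step = u % step // log(37 // u)
record(step)
u *= step[33]
step = u % step * step
step = step + 38
if step <= 16:
    step = u
    if u < 34:
        step -= u
        step = step * u
    else:
        u *= step
u += 9 - u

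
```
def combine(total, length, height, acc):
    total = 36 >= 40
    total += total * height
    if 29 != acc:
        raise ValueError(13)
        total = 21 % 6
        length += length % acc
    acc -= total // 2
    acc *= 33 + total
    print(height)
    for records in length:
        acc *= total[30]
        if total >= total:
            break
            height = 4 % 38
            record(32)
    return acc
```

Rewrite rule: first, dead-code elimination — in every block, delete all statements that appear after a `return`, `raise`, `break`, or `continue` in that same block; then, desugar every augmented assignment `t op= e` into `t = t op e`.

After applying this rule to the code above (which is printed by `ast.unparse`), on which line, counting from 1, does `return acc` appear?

Transformed code:
def combine(total, length, height, acc):
    total = 36 >= 40
    total = total + total * height
    if 29 != acc:
        raise ValueError(13)
    acc = acc - total // 2
    acc = acc * (33 + total)
    print(height)
    for records in length:
        acc = acc * total[30]
        if total >= total:
            break
    return acc

13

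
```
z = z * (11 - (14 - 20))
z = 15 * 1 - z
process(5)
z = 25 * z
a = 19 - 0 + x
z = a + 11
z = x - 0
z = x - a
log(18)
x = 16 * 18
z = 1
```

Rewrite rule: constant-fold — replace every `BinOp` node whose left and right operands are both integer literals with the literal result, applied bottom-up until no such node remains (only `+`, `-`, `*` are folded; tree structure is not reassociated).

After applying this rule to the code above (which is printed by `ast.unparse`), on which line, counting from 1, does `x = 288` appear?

Transformed code:
z = z * 17
z = 15 - z
process(5)
z = 25 * z
a = 19 + x
z = a + 11
z = x - 0
z = x - a
log(18)
x = 288
z = 1

10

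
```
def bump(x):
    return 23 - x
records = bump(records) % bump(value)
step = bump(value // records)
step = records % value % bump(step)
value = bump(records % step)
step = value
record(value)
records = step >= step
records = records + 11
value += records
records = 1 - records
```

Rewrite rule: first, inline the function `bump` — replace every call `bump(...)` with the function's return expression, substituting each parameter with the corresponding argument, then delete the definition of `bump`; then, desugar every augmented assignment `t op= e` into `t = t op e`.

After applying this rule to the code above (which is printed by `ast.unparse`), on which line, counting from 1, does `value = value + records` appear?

9

Transformed code:
records = (23 - records) % (23 - value)
step = 23 - value // records
step = records % value % (23 - step)
value = 23 - records % step
step = value
record(value)
records = step >= step
records = records + 11
value = value + records
records = 1 - records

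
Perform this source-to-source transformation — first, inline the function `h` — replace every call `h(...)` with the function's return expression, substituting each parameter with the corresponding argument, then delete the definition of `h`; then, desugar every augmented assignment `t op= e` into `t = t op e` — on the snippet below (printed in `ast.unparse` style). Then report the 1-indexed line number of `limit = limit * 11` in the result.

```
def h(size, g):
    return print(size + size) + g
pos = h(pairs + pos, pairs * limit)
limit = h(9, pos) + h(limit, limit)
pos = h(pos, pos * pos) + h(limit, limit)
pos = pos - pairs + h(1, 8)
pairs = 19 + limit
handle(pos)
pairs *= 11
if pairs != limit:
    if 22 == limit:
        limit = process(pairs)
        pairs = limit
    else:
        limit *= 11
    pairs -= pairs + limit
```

13

Transformed code:
pos = print(pairs + pos + (pairs + pos)) + pairs * limit
limit = print(9 + 9) + pos + (print(limit + limit) + limit)
pos = print(pos + pos) + pos * pos + (print(limit + limit) + limit)
pos = pos - pairs + (print(1 + 1) + 8)
pairs = 19 + limit
handle(pos)
pairs = pairs * 11
if pairs != limit:
    if 22 == limit:
        limit = process(pairs)
        pairs = limit
    else:
        limit = limit * 11
    pairs = pairs - (pairs + limit)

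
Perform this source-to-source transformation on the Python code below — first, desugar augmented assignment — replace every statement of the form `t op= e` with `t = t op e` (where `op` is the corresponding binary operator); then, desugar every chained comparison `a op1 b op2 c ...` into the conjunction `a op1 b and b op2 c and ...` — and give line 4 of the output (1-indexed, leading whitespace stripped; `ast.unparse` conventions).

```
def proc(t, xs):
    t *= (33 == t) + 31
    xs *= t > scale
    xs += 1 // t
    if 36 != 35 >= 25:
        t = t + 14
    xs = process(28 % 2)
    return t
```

xs = xs + 1 // t

Transformed code:
def proc(t, xs):
    t = t * ((33 == t) + 31)
    xs = xs * (t > scale)
    xs = xs + 1 // t
    if 36 != 35 and 35 >= 25:
        t = t + 14
    xs = process(28 % 2)
    return t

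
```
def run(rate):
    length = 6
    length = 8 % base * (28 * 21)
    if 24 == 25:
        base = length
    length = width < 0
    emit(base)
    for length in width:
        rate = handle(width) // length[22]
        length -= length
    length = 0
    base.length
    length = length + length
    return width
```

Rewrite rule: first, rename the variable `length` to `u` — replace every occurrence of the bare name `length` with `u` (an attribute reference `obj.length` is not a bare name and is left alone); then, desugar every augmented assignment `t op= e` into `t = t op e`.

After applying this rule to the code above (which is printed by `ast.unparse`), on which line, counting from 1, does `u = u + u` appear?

13

Transformed code:
def run(rate):
    u = 6
    u = 8 % base * (28 * 21)
    if 24 == 25:
        base = u
    u = width < 0
    emit(base)
    for u in width:
        rate = handle(width) // u[22]
        u = u - u
    u = 0
    base.length
    u = u + u
    return width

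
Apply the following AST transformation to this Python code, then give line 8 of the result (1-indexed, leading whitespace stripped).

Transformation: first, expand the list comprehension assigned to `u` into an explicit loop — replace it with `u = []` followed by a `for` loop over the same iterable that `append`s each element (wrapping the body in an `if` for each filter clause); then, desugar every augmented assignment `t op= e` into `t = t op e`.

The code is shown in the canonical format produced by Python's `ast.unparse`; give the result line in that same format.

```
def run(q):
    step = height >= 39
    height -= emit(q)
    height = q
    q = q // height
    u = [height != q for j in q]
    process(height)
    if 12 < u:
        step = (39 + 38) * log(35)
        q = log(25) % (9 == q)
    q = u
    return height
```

Transformed code:
def run(q):
    step = height >= 39
    height = height - emit(q)
    height = q
    q = q // height
    u = []
    for j in q:
        u.append(height != q)
    process(height)
    if 12 < u:
        step = (39 + 38) * log(35)
        q = log(25) % (9 == q)
    q = u
    return height

u.append(height != q)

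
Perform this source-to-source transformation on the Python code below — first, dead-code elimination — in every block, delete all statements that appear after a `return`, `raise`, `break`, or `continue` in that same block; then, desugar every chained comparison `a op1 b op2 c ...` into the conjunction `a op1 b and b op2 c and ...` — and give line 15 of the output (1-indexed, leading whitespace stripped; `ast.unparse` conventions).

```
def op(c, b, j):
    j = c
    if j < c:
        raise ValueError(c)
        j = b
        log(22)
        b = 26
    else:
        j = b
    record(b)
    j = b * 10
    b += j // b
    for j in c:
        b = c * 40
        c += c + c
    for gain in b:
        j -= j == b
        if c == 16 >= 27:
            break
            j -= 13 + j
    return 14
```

if c == 16 and 16 >= 27:

Transformed code:
def op(c, b, j):
    j = c
    if j < c:
        raise ValueError(c)
    else:
        j = b
    record(b)
    j = b * 10
    b += j // b
    for j in c:
        b = c * 40
        c += c + c
    for gain in b:
        j -= j == b
        if c == 16 and 16 >= 27:
            break
    return 14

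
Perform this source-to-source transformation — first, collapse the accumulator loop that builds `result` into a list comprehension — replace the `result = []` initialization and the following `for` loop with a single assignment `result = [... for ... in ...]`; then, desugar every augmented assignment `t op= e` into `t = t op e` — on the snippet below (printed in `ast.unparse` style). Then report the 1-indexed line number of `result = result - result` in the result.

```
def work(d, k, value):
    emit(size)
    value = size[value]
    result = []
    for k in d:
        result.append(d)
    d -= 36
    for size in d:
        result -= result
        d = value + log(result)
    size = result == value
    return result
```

Transformed code:
def work(d, k, value):
    emit(size)
    value = size[value]
    result = [d for k in d]
    d = d - 36
    for size in d:
        result = result - result
        d = value + log(result)
    size = result == value
    return result

7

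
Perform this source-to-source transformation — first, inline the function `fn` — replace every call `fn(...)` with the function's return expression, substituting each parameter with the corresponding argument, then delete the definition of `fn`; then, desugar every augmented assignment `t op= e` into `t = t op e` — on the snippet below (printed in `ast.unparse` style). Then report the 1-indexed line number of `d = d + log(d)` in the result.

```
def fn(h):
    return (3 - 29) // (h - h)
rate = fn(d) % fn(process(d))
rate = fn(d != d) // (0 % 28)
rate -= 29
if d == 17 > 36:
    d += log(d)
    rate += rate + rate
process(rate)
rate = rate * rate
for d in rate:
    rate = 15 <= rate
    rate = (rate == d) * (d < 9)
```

Transformed code:
rate = (3 - 29) // (d - d) % ((3 - 29) // (process(d) - process(d)))
rate = (3 - 29) // ((d != d) - (d != d)) // (0 % 28)
rate = rate - 29
if d == 17 > 36:
    d = d + log(d)
    rate = rate + (rate + rate)
process(rate)
rate = rate * rate
for d in rate:
    rate = 15 <= rate
    rate = (rate == d) * (d < 9)

5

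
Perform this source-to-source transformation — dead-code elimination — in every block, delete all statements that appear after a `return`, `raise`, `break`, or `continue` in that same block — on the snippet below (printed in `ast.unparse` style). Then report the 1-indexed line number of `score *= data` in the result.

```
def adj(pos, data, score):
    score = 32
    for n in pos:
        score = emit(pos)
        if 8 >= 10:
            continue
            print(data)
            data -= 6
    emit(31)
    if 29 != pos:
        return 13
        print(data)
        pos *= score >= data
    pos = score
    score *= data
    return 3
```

Transformed code:
def adj(pos, data, score):
    score = 32
    for n in pos:
        score = emit(pos)
        if 8 >= 10:
            continue
    emit(31)
    if 29 != pos:
        return 13
    pos = score
    score *= data
    return 3

11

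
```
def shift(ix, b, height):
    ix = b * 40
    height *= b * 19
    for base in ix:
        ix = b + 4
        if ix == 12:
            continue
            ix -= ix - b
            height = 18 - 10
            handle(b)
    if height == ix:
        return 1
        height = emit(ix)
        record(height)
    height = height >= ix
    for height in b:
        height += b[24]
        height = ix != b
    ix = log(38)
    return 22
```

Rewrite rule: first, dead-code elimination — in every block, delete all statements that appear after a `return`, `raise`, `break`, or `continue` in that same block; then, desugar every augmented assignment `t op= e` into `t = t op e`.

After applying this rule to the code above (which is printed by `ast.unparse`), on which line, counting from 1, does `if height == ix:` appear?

Transformed code:
def shift(ix, b, height):
    ix = b * 40
    height = height * (b * 19)
    for base in ix:
        ix = b + 4
        if ix == 12:
            continue
    if height == ix:
        return 1
    height = height >= ix
    for height in b:
        height = height + b[24]
        height = ix != b
    ix = log(38)
    return 22

8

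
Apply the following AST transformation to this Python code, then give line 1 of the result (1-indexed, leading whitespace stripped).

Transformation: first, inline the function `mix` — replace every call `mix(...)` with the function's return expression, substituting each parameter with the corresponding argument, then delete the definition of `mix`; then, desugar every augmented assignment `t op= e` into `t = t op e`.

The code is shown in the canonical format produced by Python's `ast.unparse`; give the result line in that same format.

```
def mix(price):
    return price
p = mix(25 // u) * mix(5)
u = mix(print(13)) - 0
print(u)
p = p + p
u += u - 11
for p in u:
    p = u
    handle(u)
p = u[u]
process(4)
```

p = 25 // u * 5

Transformed code:
p = 25 // u * 5
u = print(13) - 0
print(u)
p = p + p
u = u + (u - 11)
for p in u:
    p = u
    handle(u)
p = u[u]
process(4)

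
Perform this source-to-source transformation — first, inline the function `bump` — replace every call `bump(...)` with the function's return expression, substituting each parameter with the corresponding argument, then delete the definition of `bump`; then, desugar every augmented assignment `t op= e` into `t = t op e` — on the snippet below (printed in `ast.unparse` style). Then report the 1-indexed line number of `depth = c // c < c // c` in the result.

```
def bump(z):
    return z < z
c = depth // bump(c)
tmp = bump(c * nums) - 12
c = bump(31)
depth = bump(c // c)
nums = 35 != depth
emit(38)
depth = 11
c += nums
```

Transformed code:
c = depth // (c < c)
tmp = (c * nums < c * nums) - 12
c = 31 < 31
depth = c // c < c // c
nums = 35 != depth
emit(38)
depth = 11
c = c + nums

4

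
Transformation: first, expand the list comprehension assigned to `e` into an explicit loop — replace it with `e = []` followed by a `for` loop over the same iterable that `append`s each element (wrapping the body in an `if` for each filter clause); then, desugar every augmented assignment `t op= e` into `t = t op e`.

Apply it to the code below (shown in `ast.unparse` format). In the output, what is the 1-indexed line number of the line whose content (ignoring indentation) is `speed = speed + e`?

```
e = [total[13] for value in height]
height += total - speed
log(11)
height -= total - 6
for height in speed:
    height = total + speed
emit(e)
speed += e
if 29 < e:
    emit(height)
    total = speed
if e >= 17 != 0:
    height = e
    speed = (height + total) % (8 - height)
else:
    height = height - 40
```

Transformed code:
e = []
for value in height:
    e.append(total[13])
height = height + (total - speed)
log(11)
height = height - (total - 6)
for height in speed:
    height = total + speed
emit(e)
speed = speed + e
if 29 < e:
    emit(height)
    total = speed
if e >= 17 != 0:
    height = e
    speed = (height + total) % (8 - height)
else:
    height = height - 40

10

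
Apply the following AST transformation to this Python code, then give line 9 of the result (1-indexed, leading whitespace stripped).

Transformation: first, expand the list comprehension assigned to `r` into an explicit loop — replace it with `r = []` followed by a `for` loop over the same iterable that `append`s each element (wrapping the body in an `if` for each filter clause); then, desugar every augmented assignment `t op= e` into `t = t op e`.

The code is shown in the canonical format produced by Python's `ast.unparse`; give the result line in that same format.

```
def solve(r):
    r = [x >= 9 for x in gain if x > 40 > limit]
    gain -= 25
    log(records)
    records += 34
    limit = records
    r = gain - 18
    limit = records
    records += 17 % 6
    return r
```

Transformed code:
def solve(r):
    r = []
    for x in gain:
        if x > 40 > limit:
            r.append(x >= 9)
    gain = gain - 25
    log(records)
    records = records + 34
    limit = records
    r = gain - 18
    limit = records
    records = records + 17 % 6
    return r

limit = records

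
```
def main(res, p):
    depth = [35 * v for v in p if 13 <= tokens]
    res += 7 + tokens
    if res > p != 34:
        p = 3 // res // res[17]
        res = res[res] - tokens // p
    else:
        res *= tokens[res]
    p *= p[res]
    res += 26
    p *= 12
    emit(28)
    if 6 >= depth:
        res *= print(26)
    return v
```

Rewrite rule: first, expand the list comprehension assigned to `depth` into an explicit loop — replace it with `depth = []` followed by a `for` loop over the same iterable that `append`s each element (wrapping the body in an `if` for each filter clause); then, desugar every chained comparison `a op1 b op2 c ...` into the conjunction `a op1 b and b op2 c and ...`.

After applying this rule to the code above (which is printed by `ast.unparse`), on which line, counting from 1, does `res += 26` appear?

13

Transformed code:
def main(res, p):
    depth = []
    for v in p:
        if 13 <= tokens:
            depth.append(35 * v)
    res += 7 + tokens
    if res > p and p != 34:
        p = 3 // res // res[17]
        res = res[res] - tokens // p
    else:
        res *= tokens[res]
    p *= p[res]
    res += 26
    p *= 12
    emit(28)
    if 6 >= depth:
        res *= print(26)
    return v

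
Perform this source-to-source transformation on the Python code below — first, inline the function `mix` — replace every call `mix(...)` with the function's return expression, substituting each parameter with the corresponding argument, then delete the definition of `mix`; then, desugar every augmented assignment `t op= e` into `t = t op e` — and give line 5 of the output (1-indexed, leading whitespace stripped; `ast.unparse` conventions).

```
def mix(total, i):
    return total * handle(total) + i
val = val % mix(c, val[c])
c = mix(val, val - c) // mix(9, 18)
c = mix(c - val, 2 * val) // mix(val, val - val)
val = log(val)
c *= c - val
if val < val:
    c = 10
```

c = c * (c - val)

Transformed code:
val = val % (c * handle(c) + val[c])
c = (val * handle(val) + (val - c)) // (9 * handle(9) + 18)
c = ((c - val) * handle(c - val) + 2 * val) // (val * handle(val) + (val - val))
val = log(val)
c = c * (c - val)
if val < val:
    c = 10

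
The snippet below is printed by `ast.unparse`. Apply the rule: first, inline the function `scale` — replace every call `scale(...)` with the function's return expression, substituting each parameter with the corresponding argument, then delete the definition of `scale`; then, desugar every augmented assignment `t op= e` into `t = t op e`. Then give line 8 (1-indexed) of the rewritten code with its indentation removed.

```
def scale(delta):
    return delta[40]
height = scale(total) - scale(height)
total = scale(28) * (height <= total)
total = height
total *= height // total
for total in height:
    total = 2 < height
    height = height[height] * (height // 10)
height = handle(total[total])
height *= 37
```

Transformed code:
height = total[40] - height[40]
total = 28[40] * (height <= total)
total = height
total = total * (height // total)
for total in height:
    total = 2 < height
    height = height[height] * (height // 10)
height = handle(total[total])
height = height * 37

height = handle(total[total])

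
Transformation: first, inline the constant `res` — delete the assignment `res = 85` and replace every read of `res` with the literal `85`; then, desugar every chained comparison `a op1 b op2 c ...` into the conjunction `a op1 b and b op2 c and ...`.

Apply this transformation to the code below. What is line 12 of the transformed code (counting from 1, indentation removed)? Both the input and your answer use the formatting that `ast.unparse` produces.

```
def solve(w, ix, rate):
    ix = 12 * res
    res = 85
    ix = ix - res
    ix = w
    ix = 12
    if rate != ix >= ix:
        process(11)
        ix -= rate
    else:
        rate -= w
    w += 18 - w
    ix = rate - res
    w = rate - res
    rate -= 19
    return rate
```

ix = rate - 85

Transformed code:
def solve(w, ix, rate):
    ix = 12 * 85
    ix = ix - 85
    ix = w
    ix = 12
    if rate != ix and ix >= ix:
        process(11)
        ix -= rate
    else:
        rate -= w
    w += 18 - w
    ix = rate - 85
    w = rate - 85
    rate -= 19
    return rate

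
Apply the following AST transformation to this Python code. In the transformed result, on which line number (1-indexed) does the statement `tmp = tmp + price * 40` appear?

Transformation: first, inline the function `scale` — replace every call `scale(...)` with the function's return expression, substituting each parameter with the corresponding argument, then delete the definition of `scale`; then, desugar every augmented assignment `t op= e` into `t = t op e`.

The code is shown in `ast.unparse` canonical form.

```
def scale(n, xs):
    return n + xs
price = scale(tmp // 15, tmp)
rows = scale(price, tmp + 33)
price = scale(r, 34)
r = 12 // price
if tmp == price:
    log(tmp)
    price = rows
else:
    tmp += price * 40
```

9

Transformed code:
price = tmp // 15 + tmp
rows = price + (tmp + 33)
price = r + 34
r = 12 // price
if tmp == price:
    log(tmp)
    price = rows
else:
    tmp = tmp + price * 40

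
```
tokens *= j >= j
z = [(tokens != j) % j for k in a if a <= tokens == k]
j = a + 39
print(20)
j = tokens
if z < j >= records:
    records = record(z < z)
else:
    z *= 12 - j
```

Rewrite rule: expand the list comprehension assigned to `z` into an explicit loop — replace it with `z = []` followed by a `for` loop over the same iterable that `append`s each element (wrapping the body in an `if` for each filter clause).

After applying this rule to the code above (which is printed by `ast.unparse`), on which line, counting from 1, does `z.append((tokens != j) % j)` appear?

5

Transformed code:
tokens *= j >= j
z = []
for k in a:
    if a <= tokens == k:
        z.append((tokens != j) % j)
j = a + 39
print(20)
j = tokens
if z < j >= records:
    records = record(z < z)
else:
    z *= 12 - j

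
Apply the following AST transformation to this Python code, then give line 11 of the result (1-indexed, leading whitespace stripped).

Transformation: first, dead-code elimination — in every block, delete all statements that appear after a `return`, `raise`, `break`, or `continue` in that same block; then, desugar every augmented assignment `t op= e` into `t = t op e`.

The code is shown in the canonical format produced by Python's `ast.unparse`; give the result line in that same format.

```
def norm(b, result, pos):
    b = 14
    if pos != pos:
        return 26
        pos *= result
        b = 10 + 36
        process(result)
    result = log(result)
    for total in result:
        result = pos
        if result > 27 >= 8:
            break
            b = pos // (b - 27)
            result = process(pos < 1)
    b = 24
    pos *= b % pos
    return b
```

pos = pos * (b % pos)

Transformed code:
def norm(b, result, pos):
    b = 14
    if pos != pos:
        return 26
    result = log(result)
    for total in result:
        result = pos
        if result > 27 >= 8:
            break
    b = 24
    pos = pos * (b % pos)
    return b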